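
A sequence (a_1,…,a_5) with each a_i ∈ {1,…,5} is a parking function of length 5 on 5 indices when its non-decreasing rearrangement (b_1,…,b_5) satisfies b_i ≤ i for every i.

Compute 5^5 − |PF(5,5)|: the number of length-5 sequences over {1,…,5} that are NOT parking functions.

Count = (5+1−5)·(5+1)^{5−1} = 1·1296 = 1296 (Pollak)
Check (3,5,5,1,5) → sorted (1,3,5,5,5): b_2=3>2, not a PF.
So 3125 − 1296 = 1829 fail.

1829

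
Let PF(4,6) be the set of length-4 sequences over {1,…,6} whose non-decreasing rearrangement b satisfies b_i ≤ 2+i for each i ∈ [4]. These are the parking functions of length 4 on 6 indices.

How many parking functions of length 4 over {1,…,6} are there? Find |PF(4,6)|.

1029

#PF = (7−4)·7^(4−1) = 3 · 343 = 1029
One tuple (1,1,3,3) → sorted (1,1,3,3): b_i ≤ 2+i ∀i, a PF.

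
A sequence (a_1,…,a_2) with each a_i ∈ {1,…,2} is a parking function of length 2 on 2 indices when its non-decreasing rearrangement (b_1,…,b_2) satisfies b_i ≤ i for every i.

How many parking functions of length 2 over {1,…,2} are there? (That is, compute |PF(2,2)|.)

3

#PF = (2+1−2)·(2+1)^{2−1} = 1·3 = 3 [KW]
Example (1,2) → sorted (1,2): b_i ≤ i ∀i, a PF.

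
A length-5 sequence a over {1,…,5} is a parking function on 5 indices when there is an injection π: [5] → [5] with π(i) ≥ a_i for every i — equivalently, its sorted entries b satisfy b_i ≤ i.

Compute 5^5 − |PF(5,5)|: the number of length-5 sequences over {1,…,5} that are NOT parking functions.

|PF(5,5)| = (6−5)·6^(5−1) = 1 · 1296 = 1296 (Konheim–Weiss)
Example (5,5,2,5,1) → sorted (1,2,5,5,5): b_3=5>3, not a PF.
Total 3125; non-PF = 3125−1296 = 1829

1829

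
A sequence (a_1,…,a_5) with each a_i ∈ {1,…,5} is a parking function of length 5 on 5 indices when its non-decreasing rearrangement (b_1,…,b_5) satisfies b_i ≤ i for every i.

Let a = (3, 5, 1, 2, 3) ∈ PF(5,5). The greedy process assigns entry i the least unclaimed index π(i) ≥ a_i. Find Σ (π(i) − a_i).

Σπ(i) = 1+…+5 = 15; Σa = 3+5+1+2+3 = 14; disp = 15−14 = 1.

1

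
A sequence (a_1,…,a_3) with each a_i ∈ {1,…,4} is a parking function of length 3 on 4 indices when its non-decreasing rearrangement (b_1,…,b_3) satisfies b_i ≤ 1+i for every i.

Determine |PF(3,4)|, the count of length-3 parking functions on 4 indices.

Count = (5−3)·5^(3−1) = 2 · 25 = 50
E.g. (1,3,3) → sorted (1,3,3): b_i ≤ 1+i ∀i, a PF.

50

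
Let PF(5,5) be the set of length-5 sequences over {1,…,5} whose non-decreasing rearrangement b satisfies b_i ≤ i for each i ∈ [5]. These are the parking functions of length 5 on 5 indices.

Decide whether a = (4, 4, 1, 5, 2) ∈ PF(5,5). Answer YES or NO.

NO

Order a: b = (1, 2, 4, 4, 5).
  b_1=1 ≤ 1
  b_2=2 ≤ 2
  b_3=4 > 3
  fails at i=3 ⇒ NO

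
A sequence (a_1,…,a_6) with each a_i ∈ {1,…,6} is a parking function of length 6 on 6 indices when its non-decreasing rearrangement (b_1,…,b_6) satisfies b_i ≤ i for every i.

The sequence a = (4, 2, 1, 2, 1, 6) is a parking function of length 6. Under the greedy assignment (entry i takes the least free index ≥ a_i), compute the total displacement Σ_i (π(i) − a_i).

Σπ = 6·7/2 = 21 (π permutes [6]); Σa = 4+2+1+2+1+6 = 16; disp = 21−16 = 5.

5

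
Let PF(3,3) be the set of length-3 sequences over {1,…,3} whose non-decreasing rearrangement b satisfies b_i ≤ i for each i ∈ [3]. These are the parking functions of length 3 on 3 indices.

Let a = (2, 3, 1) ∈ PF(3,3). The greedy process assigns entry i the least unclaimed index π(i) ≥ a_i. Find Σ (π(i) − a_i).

0

Σπ = 6 ({1..3} each once); Σa = 2+3+1 = 6; disp = 6−6 = 0.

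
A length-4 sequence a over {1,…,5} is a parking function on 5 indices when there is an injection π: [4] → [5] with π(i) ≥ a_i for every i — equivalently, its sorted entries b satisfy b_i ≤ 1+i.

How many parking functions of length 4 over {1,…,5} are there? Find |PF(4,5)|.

#PF = 2·6^3 = 2 · 216 = 432 (Konheim–Weiss)
Example (4,2,4,1) → sorted (1,2,4,4): b_i ≤ 1+i ∀i, a PF.

432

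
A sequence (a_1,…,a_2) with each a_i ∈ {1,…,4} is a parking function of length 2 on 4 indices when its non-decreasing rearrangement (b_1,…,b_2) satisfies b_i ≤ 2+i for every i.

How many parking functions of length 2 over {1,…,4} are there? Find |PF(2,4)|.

15

Count = 3·5^1 = 3×5 = 15 (Konheim–Weiss)
Example (3,1) → sorted (1,3): b_i ≤ 2+i ∀i, a PF.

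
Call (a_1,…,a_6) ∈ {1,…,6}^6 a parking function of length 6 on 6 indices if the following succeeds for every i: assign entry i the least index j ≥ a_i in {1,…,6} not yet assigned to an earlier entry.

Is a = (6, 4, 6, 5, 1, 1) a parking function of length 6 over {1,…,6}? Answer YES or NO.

Order a: b = (1, 1, 4, 5, 6, 6).
  b_1=1 ≤ 1
  b_2=1 ≤ 2
  b_3=4 > 3
  fails at i=3 ⇒ NO

NO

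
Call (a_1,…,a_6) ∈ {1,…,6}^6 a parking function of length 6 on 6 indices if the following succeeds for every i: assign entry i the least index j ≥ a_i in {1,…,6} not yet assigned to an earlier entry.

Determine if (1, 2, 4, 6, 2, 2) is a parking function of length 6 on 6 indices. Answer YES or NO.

YES

Sorted: b = (1, 2, 2, 2, 4, 6).
  b_1=1 ≤ 1
  b_2=2 ≤ 2
  b_3=2 ≤ 3
  b_4=2 ≤ 4
  b_5=4 ≤ 5
  b_6=6 ≤ 6
All bounds hold ⇒ YES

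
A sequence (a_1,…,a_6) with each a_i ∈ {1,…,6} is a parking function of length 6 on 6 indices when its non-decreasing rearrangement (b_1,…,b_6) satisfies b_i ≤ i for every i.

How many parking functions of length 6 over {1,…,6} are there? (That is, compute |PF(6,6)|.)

Count = (6−6+1)·(6+1)^(6−1) = 1 · 16807 = 16807 (Pollak)
One tuple (5,3,3,2,1,2) → sorted (1,2,2,3,3,5): b_i ≤ i ∀i, a PF.

16807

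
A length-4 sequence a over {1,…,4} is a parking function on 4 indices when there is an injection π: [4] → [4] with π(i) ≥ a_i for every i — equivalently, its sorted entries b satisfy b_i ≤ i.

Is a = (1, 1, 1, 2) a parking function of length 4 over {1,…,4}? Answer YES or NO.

Rearranged: b = (1, 1, 1, 2).
  b_1=1 ≤ 1
  b_2=1 ≤ 2
  b_3=1 ≤ 3
  b_4=2 ≤ 4
All bounds hold ⇒ YES

YES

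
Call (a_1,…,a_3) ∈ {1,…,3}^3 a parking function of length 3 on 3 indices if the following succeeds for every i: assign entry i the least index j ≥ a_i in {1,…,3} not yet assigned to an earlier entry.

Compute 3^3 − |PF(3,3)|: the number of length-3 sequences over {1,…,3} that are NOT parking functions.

Count = (3+1−3)·(3+1)^{3−1} = 1 · 16 = 16 (Pollak)
One tuple (2,3,3) → sorted (2,3,3): b_1=2>1, not a PF.
3^3 − 16 = 27 − 16 = 11

11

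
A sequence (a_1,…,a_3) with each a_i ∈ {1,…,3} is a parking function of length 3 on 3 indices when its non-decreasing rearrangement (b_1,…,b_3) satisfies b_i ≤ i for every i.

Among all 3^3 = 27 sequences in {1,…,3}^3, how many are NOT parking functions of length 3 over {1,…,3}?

Count = (3−3+1)·(3+1)^(3−1) = 1 · 16 = 16 [KW]
Example (2,3,3) → sorted (2,3,3): b_1=2>1, not a PF.
3^3 − 16 = 27 − 16 = 11

11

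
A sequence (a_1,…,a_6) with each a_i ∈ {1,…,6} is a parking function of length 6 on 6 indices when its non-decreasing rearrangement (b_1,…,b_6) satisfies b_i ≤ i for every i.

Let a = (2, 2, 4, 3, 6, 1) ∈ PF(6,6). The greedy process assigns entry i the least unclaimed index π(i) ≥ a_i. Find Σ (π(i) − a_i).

3

Σπ = 21 ({1..6} each once); Σa = 2+2+4+3+6+1 = 18; disp = 21−18 = 3.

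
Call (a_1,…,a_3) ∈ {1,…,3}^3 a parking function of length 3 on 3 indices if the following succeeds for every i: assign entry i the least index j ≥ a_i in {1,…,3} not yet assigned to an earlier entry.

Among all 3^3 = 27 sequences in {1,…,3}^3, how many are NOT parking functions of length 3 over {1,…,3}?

11

|PF| = (3−3+1)·(3+1)^(3−1) = 1 · 16 = 16 (Konheim–Weiss)
Example (3,3,3) → sorted (3,3,3): b_1=3>1, not a PF.
Total 27; non-PF = 27−16 = 11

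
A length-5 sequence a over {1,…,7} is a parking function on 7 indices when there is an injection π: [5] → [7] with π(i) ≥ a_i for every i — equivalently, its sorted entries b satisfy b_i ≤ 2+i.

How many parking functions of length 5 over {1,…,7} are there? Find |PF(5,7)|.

Count = (7+1−5)·(7+1)^{5−1} = 3×4096 = 12288 (Konheim–Weiss)
Check (4,6,1,1,7) → sorted (1,1,4,6,7): b_i ≤ 2+i ∀i, a PF.

12288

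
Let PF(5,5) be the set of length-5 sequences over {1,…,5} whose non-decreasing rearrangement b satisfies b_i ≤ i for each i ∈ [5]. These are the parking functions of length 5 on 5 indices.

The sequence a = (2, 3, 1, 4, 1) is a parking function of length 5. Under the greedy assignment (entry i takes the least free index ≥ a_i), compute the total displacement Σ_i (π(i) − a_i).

4

Σπ = 15 ({1..5} each once); Σa = 2+3+1+4+1 = 11; disp = 15−11 = 4.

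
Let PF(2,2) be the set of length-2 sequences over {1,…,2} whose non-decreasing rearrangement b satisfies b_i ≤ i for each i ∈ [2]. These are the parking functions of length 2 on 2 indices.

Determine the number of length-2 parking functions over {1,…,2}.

|PF(2,2)| = 1·3^1 = 1·3 = 3 [KW]
E.g. (2,1) → sorted (1,2): b_i ≤ i ∀i, a PF.

3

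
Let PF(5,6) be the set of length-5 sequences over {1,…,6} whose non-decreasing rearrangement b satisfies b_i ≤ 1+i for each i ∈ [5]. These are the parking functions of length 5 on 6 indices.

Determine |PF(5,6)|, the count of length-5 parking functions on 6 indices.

Count = (6−5+1)·(6+1)^(5−1) = 2×2401 = 4802 [KW]
Example (1,3,1,4,3) → sorted (1,1,3,3,4): b_i ≤ 1+i ∀i, a PF.

4802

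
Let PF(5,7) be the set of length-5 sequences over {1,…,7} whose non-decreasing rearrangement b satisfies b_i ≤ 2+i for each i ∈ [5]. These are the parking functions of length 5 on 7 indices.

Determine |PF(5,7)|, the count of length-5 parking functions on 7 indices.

12288

|PF(5,7)| = 3·8^4 = 3×4096 = 12288 [KW]
E.g. (5,1,7,5,4) → sorted (1,4,5,5,7): b_i ≤ 2+i ∀i, a PF.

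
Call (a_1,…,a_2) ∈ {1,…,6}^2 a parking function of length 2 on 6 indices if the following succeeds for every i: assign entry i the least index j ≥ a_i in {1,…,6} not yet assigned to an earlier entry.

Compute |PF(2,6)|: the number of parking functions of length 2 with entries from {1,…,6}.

35

#PF = (7−2)·7^(2−1) = 5 · 7 = 35 (Pollak)
E.g. (5,2) → sorted (2,5): b_i ≤ 4+i ∀i, a PF.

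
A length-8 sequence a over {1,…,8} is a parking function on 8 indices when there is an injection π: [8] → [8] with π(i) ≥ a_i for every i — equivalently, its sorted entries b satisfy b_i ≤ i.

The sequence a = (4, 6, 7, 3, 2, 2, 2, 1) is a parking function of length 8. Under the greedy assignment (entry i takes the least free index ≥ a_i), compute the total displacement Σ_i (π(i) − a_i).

9

Σπ = 8·9/2 = 36 (π permutes [8]); Σa = 4+6+7+3+2+2+2+1 = 27; disp = 36−27 = 9.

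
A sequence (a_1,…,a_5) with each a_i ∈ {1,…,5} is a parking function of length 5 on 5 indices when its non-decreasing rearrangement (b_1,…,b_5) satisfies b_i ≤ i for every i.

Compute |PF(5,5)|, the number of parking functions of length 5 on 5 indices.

|PF(5,5)| = 1·6^4 = 1·1296 = 1296
Check (2,2,1,3,1) → sorted (1,1,2,2,3): b_i ≤ i ∀i, a PF.

1296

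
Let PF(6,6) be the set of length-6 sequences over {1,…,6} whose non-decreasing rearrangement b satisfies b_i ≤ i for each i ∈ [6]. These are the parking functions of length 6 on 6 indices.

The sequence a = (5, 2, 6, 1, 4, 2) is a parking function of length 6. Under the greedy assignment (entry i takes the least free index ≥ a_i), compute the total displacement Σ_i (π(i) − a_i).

1

Σπ = 6·7/2 = 21 (π permutes [6]); Σa = 5+2+6+1+4+2 = 20; disp = 21−20 = 1.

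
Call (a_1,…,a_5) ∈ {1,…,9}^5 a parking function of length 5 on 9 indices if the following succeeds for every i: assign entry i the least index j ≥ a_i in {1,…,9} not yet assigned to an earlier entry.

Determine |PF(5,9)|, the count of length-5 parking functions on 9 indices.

50000

|PF(5,9)| = (9−5+1)·(9+1)^(5−1) = 5·10000 = 50000 [KW]
Example (8,7,9,2,3) → sorted (2,3,7,8,9): b_i ≤ 4+i ∀i, a PF.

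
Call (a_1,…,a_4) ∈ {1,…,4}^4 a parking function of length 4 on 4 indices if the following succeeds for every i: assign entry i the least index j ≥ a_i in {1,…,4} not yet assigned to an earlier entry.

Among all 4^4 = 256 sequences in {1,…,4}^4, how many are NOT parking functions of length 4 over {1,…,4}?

131

#PF = (4+1−4)·(4+1)^{4−1} = 1 · 125 = 125
Check (2,2,2,3) → sorted (2,2,2,3): b_1=2>1, not a PF.
So 256 − 125 = 131 fail.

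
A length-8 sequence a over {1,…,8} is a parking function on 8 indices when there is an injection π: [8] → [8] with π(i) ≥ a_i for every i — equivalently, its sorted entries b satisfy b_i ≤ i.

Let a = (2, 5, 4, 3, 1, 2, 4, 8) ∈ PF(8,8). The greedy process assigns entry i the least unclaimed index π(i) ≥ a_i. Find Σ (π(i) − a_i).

7

Σπ(i) = 1+…+8 = 36; Σa = 2+5+4+3+1+2+4+8 = 29; disp = 36−29 = 7.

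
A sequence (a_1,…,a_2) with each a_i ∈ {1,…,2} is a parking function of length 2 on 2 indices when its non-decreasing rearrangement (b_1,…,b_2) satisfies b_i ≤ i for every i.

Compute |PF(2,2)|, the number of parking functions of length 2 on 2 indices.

|PF(2,2)| = (2−2+1)·(2+1)^(2−1) = 1×3 = 3
E.g. (2,1) → sorted (1,2): b_i ≤ i ∀i, a PF.

3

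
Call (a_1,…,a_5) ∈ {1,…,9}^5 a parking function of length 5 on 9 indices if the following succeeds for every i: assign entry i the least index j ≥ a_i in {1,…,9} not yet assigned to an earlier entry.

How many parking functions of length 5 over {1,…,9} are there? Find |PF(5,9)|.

|PF(5,9)| = (10−5)·10^(5−1) = 5 · 10000 = 50000 [KW]
Check (6,9,1,4,7) → sorted (1,4,6,7,9): b_i ≤ 4+i ∀i, a PF.

50000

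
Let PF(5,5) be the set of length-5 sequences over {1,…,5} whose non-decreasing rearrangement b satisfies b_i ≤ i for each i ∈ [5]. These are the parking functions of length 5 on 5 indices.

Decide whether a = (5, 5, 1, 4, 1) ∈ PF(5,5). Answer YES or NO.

NO

Rearranged: b = (1, 1, 4, 5, 5).
  b_1=1 ≤ 1
  b_2=1 ≤ 2
  b_3=4 > 3
  fails at i=3 ⇒ NO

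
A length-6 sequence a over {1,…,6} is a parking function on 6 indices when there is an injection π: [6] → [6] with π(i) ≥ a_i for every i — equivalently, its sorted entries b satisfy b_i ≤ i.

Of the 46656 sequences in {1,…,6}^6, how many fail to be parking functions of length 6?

#PF = (7−6)·7^(6−1) = 1 · 16807 = 16807 (Konheim–Weiss)
Check (6,5,4,1,5,4) → sorted (1,4,4,5,5,6): b_2=4>2, not a PF.
So 46656 − 16807 = 29849 fail.

29849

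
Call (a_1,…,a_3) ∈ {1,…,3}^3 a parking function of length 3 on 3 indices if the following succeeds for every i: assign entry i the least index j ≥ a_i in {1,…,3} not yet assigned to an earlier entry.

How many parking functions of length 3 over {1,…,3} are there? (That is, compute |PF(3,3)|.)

|PF(3,3)| = 1·4^2 = 1 · 16 = 16
Example (1,3,1) → sorted (1,1,3): b_i ≤ i ∀i, a PF.

16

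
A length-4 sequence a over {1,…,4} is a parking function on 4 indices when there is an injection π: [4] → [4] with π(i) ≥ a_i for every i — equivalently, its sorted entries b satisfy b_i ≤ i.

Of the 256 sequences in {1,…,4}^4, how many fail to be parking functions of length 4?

131

|PF| = 1·5^3 = 1 · 125 = 125
Check (4,3,4,1) → sorted (1,3,4,4): b_2=3>2, not a PF.
Total 256; non-PF = 256−125 = 131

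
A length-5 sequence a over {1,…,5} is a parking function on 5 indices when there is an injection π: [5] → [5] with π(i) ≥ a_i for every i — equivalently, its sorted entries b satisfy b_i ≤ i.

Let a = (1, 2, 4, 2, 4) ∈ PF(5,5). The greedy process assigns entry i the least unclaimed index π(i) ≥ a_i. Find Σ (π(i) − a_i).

Σπ = 5·6/2 = 15 (π permutes [5]); Σa = 1+2+4+2+4 = 13; disp = 15−13 = 2.

2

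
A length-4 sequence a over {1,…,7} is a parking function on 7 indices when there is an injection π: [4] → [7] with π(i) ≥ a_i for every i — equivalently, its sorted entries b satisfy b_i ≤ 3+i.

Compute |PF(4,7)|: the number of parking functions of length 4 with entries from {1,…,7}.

|PF| = (7−4+1)·(7+1)^(4−1) = 4·512 = 2048 [KW]
E.g. (1,2,3,7) → sorted (1,2,3,7): b_i ≤ 3+i ∀i, a PF.

2048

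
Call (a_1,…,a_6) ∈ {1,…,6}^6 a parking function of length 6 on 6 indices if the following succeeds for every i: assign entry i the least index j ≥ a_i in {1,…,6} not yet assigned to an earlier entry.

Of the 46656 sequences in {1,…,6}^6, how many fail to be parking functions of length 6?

29849

Count = (6−6+1)·(6+1)^(6−1) = 1·16807 = 16807 (Pollak)
Check (4,4,4,4,6,5) → sorted (4,4,4,4,5,6): b_1=4>1, not a PF.
So 46656 − 16807 = 29849 fail.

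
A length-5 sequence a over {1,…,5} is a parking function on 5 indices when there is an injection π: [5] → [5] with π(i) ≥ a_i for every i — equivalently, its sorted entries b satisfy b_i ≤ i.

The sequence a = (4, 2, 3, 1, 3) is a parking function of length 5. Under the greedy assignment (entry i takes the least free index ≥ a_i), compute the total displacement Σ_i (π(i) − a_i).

2

Σπ(i) = 1+…+5 = 15; Σa = 4+2+3+1+3 = 13; disp = 15−13 = 2.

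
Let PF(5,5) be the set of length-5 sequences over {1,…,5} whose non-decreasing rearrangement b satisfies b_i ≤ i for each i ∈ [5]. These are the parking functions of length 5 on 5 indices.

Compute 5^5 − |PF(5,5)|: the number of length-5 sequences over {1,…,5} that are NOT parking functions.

|PF(5,5)| = (6−5)·6^(5−1) = 1·1296 = 1296 [KW]
Check (4,4,3,4,4) → sorted (3,4,4,4,4): b_1=3>1, not a PF.
So 3125 − 1296 = 1829 fail.

1829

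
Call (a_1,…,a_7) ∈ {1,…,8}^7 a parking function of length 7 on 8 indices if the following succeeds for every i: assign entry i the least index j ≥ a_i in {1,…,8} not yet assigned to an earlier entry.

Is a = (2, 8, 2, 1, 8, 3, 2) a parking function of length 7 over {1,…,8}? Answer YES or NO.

Order a: b = (1, 2, 2, 2, 3, 8, 8).
  b_1=1 ≤ 2
  b_2=2 ≤ 3
  b_3=2 ≤ 4
  b_4=2 ≤ 5
  b_5=3 ≤ 6
  b_6=8 > 7
  fails at i=6 ⇒ NO

NO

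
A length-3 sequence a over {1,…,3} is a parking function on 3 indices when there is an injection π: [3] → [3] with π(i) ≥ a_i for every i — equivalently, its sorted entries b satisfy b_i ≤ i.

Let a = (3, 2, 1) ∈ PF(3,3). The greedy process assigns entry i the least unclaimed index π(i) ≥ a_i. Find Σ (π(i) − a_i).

Σπ = 6 ({1..3} each once); Σa = 3+2+1 = 6; disp = 6−6 = 0.

0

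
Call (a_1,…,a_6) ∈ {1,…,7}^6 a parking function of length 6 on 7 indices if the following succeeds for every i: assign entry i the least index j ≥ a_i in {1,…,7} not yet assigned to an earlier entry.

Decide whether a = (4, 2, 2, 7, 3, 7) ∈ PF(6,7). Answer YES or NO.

Sorted: b = (2, 2, 3, 4, 7, 7).
  b_1=2 ≤ 2
  b_2=2 ≤ 3
  b_3=3 ≤ 4
  b_4=4 ≤ 5
  b_5=7 > 6
  fails at i=5 ⇒ NO

NO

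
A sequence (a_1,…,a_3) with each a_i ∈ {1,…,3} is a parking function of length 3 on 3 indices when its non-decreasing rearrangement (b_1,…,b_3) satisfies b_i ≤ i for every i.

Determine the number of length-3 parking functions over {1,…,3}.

16

|PF(3,3)| = (4−3)·4^(3−1) = 1·16 = 16 (Konheim–Weiss)
One tuple (2,1,1) → sorted (1,1,2): b_i ≤ i ∀i, a PF.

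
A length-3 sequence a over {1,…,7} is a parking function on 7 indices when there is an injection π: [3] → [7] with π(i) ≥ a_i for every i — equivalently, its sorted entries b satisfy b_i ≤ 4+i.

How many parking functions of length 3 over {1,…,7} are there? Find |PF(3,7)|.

#PF = (8−3)·8^(3−1) = 5×64 = 320
Example (4,7,4) → sorted (4,4,7): b_i ≤ 4+i ∀i, a PF.

320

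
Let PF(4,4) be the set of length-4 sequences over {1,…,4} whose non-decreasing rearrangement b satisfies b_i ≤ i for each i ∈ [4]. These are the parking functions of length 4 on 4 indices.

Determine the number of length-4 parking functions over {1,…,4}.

|PF| = (4−4+1)·(4+1)^(4−1) = 1×125 = 125 (Konheim–Weiss)
Check (1,4,1,2) → sorted (1,1,2,4): b_i ≤ i ∀i, a PF.

125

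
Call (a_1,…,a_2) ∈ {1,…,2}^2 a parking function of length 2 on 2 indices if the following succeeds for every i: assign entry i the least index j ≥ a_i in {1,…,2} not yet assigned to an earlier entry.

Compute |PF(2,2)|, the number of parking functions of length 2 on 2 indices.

|PF(2,2)| = (2−2+1)·(2+1)^(2−1) = 1 · 3 = 3
Example (2,1) → sorted (1,2): b_i ≤ i ∀i, a PF.

3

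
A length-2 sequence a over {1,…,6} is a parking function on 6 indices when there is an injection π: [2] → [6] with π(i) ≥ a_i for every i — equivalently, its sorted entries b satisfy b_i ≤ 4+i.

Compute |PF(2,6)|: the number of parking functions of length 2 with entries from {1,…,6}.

35

#PF = (7−2)·7^(2−1) = 5 · 7 = 35 (Pollak)
E.g. (5,3) → sorted (3,5): b_i ≤ 4+i ∀i, a PF.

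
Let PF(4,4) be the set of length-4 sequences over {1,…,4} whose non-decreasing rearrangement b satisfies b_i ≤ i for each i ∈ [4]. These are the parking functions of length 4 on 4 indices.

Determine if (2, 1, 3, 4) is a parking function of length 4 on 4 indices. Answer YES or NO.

YES

Order a: b = (1, 2, 3, 4).
  b_1=1 ≤ 1
  b_2=2 ≤ 2
  b_3=3 ≤ 3
  b_4=4 ≤ 4
All bounds hold ⇒ YES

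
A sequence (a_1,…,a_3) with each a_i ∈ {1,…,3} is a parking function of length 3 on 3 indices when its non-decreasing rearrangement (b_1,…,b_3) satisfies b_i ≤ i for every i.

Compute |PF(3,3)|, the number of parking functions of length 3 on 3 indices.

|PF| = (3−3+1)·(3+1)^(3−1) = 1·16 = 16 (Pollak)
One tuple (1,3,1) → sorted (1,1,3): b_i ≤ i ∀i, a PF.

16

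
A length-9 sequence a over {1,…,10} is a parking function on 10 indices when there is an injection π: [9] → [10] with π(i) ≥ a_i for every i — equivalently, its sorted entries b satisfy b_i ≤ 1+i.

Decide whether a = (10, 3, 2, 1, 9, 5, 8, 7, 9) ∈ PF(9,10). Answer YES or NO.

NO

Sorted: b = (1, 2, 3, 5, 7, 8, 9, 9, 10).
  b_1=1 ≤ 2
  b_2=2 ≤ 3
  b_3=3 ≤ 4
  b_4=5 ≤ 5
  b_5=7 > 6
  fails at i=5 ⇒ NO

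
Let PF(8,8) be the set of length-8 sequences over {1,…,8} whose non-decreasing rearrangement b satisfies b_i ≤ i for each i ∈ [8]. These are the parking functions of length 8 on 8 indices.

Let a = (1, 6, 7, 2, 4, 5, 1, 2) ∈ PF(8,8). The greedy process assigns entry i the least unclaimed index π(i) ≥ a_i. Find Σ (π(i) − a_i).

8

Σπ = 36 ({1..8} each once); Σa = 1+6+7+2+4+5+1+2 = 28; disp = 36−28 = 8.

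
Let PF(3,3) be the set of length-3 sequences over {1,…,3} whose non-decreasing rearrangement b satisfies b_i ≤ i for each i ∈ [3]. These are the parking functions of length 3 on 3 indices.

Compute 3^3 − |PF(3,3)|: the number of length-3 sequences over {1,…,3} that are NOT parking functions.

11

|PF| = (3−3+1)·(3+1)^(3−1) = 1·16 = 16 (Konheim–Weiss)
One tuple (3,2,3) → sorted (2,3,3): b_1=2>1, not a PF.
Total 27; non-PF = 27−16 = 11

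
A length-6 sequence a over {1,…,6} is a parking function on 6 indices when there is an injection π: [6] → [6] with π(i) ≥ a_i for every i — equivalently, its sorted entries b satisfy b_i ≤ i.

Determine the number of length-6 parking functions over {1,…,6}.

|PF| = (7−6)·7^(6−1) = 1×16807 = 16807 (Pollak)
One tuple (6,4,4,2,2,1) → sorted (1,2,2,4,4,6): b_i ≤ i ∀i, a PF.

16807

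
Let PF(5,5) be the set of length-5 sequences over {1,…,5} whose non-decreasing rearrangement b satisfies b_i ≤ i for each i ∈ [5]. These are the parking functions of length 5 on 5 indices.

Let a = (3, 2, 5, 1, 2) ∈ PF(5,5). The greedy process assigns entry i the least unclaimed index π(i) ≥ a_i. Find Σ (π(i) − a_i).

2

Σπ(i) = 1+…+5 = 15; Σa = 3+2+5+1+2 = 13; disp = 15−13 = 2.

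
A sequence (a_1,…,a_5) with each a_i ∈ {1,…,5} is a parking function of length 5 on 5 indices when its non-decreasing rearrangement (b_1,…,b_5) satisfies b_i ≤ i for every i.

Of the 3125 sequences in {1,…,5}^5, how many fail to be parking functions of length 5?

1829

Count = 1·6^4 = 1 · 1296 = 1296
One tuple (2,4,2,3,5) → sorted (2,2,3,4,5): b_1=2>1, not a PF.
So 3125 − 1296 = 1829 fail.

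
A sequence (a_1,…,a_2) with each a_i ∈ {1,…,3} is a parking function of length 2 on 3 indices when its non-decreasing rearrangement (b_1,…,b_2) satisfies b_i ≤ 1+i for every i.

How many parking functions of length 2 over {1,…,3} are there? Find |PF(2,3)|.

|PF(2,3)| = (3+1−2)·(3+1)^{2−1} = 2·4 = 8 (Pollak)
One tuple (2,2) → sorted (2,2): b_i ≤ 1+i ∀i, a PF.

8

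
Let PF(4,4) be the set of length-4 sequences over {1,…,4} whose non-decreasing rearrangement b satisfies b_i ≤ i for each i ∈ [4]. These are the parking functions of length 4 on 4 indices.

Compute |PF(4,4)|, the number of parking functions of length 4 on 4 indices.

|PF| = 1·5^3 = 1·125 = 125 (Pollak)
E.g. (1,3,2,4) → sorted (1,2,3,4): b_i ≤ i ∀i, a PF.

125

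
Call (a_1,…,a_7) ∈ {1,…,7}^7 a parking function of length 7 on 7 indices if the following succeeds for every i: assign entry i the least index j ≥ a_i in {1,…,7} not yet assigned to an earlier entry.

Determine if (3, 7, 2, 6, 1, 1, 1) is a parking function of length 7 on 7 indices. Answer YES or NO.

YES

Order a: b = (1, 1, 1, 2, 3, 6, 7).
  b_1=1 ≤ 1
  b_2=1 ≤ 2
  b_3=1 ≤ 3
  b_4=2 ≤ 4
  b_5=3 ≤ 5
  b_6=6 ≤ 6
  b_7=7 ≤ 7
All bounds hold ⇒ YES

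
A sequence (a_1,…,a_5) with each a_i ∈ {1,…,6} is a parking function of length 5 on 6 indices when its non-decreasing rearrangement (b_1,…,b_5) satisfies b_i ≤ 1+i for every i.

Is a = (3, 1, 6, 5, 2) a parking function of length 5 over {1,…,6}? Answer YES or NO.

Rearranged: b = (1, 2, 3, 5, 6).
  b_1=1 ≤ 2
  b_2=2 ≤ 3
  b_3=3 ≤ 4
  b_4=5 ≤ 5
  b_5=6 ≤ 6
All bounds hold ⇒ YES

YES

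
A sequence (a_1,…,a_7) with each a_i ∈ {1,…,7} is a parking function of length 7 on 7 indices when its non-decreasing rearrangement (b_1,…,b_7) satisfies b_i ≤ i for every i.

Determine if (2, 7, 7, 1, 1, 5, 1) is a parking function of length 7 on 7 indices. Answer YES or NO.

Order a: b = (1, 1, 1, 2, 5, 7, 7).
  b_1=1 ≤ 1
  b_2=1 ≤ 2
  b_3=1 ≤ 3
  b_4=2 ≤ 4
  b_5=5 ≤ 5
  b_6=7 > 6
  fails at i=6 ⇒ NO

NO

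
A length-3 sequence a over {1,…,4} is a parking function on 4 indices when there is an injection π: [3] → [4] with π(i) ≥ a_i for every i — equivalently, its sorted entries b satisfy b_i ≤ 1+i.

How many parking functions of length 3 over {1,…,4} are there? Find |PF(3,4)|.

#PF = (5−3)·5^(3−1) = 2·25 = 50 (Konheim–Weiss)
Example (2,3,1) → sorted (1,2,3): b_i ≤ 1+i ∀i, a PF.

50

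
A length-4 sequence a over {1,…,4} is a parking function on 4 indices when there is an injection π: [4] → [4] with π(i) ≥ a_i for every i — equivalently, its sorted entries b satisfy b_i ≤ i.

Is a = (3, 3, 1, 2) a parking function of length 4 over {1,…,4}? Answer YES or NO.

YES

Order a: b = (1, 2, 3, 3).
  b_1=1 ≤ 1
  b_2=2 ≤ 2
  b_3=3 ≤ 3
  b_4=3 ≤ 4
All bounds hold ⇒ YES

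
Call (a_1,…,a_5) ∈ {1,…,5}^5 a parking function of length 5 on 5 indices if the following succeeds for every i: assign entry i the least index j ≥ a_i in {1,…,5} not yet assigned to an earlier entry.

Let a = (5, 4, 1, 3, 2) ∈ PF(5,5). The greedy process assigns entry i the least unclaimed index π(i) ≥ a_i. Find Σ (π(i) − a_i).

Σπ = 15 ({1..5} each once); Σa = 5+4+1+3+2 = 15; disp = 15−15 = 0.

0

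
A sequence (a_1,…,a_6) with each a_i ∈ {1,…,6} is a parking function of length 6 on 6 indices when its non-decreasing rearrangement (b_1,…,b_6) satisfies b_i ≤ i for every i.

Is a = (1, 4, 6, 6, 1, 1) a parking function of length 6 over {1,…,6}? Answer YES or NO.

Order a: b = (1, 1, 1, 4, 6, 6).
  b_1=1 ≤ 1
  b_2=1 ≤ 2
  b_3=1 ≤ 3
  b_4=4 ≤ 4
  b_5=6 > 5
  fails at i=5 ⇒ NO

NO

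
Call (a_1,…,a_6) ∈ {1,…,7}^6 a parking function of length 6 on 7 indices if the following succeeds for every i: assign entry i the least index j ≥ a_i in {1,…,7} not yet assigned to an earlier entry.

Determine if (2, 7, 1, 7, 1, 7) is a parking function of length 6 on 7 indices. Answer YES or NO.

NO

Order a: b = (1, 1, 2, 7, 7, 7).
  b_1=1 ≤ 2
  b_2=1 ≤ 3
  b_3=2 ≤ 4
  b_4=7 > 5
  fails at i=4 ⇒ NO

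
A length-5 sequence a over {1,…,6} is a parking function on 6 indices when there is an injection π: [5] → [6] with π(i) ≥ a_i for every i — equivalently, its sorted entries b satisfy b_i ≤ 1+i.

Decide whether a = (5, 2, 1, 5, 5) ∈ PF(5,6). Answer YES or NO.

NO

Sorted: b = (1, 2, 5, 5, 5).
  b_1=1 ≤ 2
  b_2=2 ≤ 3
  b_3=5 > 4
  fails at i=3 ⇒ NO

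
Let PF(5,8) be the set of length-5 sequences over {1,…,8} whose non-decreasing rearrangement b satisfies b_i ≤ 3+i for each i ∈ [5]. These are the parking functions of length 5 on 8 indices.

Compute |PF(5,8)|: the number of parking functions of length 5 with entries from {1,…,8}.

|PF| = (9−5)·9^(5−1) = 4·6561 = 26244 (Konheim–Weiss)
Check (6,5,1,3,5) → sorted (1,3,5,5,6): b_i ≤ 3+i ∀i, a PF.

26244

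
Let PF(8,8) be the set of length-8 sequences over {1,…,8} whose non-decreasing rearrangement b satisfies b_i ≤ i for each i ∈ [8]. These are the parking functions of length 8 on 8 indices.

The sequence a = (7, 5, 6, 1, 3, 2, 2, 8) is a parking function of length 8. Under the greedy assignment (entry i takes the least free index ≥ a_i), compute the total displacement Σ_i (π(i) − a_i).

Σπ = 36 ({1..8} each once); Σa = 7+5+6+1+3+2+2+8 = 34; disp = 36−34 = 2.

2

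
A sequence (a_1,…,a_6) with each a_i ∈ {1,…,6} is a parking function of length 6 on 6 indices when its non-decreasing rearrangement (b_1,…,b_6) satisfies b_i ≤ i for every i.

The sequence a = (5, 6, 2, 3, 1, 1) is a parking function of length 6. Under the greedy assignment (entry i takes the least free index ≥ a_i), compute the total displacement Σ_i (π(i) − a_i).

3

Σπ = 21 ({1..6} each once); Σa = 5+6+2+3+1+1 = 18; disp = 21−18 = 3.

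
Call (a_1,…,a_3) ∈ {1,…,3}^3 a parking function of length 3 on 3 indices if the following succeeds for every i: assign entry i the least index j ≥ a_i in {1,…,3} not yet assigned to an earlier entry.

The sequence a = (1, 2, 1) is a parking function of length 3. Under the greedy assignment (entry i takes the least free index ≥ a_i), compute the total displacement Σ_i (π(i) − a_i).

2

Σπ(i) = 1+…+3 = 6; Σa = 1+2+1 = 4; disp = 6−4 = 2.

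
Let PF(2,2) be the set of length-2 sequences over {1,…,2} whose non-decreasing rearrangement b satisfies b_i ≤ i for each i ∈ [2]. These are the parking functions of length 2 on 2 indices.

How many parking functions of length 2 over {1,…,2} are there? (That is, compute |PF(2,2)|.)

Count = 1·3^1 = 1·3 = 3 (Konheim–Weiss)
E.g. (2,1) → sorted (1,2): b_i ≤ i ∀i, a PF.

3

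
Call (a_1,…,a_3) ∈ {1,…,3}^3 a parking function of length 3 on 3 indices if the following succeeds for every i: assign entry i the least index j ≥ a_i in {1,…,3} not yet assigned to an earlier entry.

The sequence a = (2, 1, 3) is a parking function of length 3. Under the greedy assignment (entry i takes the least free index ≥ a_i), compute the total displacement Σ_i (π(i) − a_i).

0

Σπ = 3·4/2 = 6 (π permutes [3]); Σa = 2+1+3 = 6; disp = 6−6 = 0.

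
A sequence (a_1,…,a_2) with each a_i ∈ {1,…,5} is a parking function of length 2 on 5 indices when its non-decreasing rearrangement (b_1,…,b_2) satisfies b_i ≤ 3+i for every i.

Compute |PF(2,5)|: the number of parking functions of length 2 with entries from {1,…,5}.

|PF| = (5+1−2)·(5+1)^{2−1} = 4·6 = 24
Example (5,2) → sorted (2,5): b_i ≤ 3+i ∀i, a PF.

24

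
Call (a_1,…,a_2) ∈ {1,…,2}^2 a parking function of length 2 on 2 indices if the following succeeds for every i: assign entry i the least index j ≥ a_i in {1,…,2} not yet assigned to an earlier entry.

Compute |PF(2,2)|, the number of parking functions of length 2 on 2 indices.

|PF(2,2)| = (2−2+1)·(2+1)^(2−1) = 1·3 = 3
One tuple (2,1) → sorted (1,2): b_i ≤ i ∀i, a PF.

3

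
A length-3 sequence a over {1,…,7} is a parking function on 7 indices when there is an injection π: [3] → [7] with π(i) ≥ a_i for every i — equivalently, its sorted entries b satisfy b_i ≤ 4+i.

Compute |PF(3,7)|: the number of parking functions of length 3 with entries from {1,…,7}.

Count = (8−3)·8^(3−1) = 5×64 = 320 [KW]
Example (6,6,3) → sorted (3,6,6): b_i ≤ 4+i ∀i, a PF.

320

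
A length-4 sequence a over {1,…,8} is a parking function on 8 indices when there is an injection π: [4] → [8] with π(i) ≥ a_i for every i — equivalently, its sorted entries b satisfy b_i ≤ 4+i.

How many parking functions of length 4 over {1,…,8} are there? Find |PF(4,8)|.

|PF(4,8)| = 5·9^3 = 5·729 = 3645 (Pollak)
Check (7,3,7,5) → sorted (3,5,7,7): b_i ≤ 4+i ∀i, a PF.

3645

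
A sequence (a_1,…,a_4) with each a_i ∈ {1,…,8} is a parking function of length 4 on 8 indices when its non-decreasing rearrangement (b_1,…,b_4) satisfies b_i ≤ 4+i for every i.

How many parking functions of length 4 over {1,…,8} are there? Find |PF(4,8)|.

|PF| = (8−4+1)·(8+1)^(4−1) = 5·729 = 3645 (Konheim–Weiss)
Example (6,4,8,2) → sorted (2,4,6,8): b_i ≤ 4+i ∀i, a PF.

3645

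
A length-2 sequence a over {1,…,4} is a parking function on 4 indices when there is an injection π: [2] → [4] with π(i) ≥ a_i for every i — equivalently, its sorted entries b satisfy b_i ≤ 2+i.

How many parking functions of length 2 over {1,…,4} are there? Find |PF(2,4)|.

15

|PF| = (5−2)·5^(2−1) = 3·5 = 15 (Pollak)
Example (3,4) → sorted (3,4): b_i ≤ 2+i ∀i, a PF.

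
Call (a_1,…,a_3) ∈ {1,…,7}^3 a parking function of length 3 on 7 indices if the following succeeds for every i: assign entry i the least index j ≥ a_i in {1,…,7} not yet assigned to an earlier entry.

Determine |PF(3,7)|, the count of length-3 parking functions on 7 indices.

|PF(3,7)| = 5·8^2 = 5·64 = 320 (Pollak)
One tuple (3,1,3) → sorted (1,3,3): b_i ≤ 4+i ∀i, a PF.

320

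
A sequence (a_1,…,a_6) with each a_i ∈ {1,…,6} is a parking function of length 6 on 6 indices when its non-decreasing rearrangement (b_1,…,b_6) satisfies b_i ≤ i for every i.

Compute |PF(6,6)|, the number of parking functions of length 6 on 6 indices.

16807

#PF = 1·7^5 = 1×16807 = 16807
Example (5,2,4,4,2,1) → sorted (1,2,2,4,4,5): b_i ≤ i ∀i, a PF.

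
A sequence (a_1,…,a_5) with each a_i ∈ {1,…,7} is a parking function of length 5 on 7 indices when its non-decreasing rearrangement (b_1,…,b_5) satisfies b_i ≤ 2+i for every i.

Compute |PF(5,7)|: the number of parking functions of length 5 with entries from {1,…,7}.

|PF(5,7)| = (7+1−5)·(7+1)^{5−1} = 3 · 4096 = 12288 (Pollak)
E.g. (1,5,7,6,1) → sorted (1,1,5,6,7): b_i ≤ 2+i ∀i, a PF.

12288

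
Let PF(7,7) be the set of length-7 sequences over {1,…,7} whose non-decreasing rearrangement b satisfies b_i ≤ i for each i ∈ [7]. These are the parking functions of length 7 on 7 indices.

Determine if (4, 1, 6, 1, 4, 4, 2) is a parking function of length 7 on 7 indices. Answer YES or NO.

Rearranged: b = (1, 1, 2, 4, 4, 4, 6).
  b_1=1 ≤ 1
  b_2=1 ≤ 2
  b_3=2 ≤ 3
  b_4=4 ≤ 4
  b_5=4 ≤ 5
  b_6=4 ≤ 6
  b_7=6 ≤ 7
All bounds hold ⇒ YES

YES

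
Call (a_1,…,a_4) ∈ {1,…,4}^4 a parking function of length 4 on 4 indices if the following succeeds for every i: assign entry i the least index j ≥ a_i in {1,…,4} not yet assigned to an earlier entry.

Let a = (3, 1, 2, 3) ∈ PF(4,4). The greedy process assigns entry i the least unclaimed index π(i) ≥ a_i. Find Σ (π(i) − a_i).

1

Σπ = 10 ({1..4} each once); Σa = 3+1+2+3 = 9; disp = 10−9 = 1.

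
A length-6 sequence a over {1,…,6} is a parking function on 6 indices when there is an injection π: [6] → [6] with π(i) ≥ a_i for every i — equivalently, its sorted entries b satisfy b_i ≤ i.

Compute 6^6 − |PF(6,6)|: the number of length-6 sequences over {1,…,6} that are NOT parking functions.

29849

|PF| = (7−6)·7^(6−1) = 1 · 16807 = 16807
E.g. (3,4,5,3,4,4) → sorted (3,3,4,4,4,5): b_1=3>1, not a PF.
So 46656 − 16807 = 29849 fail.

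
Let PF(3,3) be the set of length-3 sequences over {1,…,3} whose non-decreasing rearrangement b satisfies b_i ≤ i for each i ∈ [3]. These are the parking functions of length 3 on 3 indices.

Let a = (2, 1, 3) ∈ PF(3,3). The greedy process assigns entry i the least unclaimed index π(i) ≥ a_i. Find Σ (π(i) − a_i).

Σπ(i) = 1+…+3 = 6; Σa = 2+1+3 = 6; disp = 6−6 = 0.

0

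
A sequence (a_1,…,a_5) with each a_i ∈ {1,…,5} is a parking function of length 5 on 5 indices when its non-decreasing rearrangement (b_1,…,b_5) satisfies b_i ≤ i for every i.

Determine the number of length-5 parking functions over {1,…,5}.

#PF = 1·6^4 = 1×1296 = 1296 (Pollak)
Example (3,4,2,1,5) → sorted (1,2,3,4,5): b_i ≤ i ∀i, a PF.

1296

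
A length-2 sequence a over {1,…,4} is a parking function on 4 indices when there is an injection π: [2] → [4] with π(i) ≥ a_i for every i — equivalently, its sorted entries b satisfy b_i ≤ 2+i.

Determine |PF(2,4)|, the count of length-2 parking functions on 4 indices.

|PF(2,4)| = (5−2)·5^(2−1) = 3 · 5 = 15 (Pollak)
Check (3,4) → sorted (3,4): b_i ≤ 2+i ∀i, a PF.

15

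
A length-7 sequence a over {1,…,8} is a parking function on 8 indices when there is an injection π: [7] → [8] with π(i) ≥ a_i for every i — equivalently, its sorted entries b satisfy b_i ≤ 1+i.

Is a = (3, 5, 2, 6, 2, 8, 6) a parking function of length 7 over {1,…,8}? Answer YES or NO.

Rearranged: b = (2, 2, 3, 5, 6, 6, 8).
  b_1=2 ≤ 2
  b_2=2 ≤ 3
  b_3=3 ≤ 4
  b_4=5 ≤ 5
  b_5=6 ≤ 6
  b_6=6 ≤ 7
  b_7=8 ≤ 8
All bounds hold ⇒ YES

YES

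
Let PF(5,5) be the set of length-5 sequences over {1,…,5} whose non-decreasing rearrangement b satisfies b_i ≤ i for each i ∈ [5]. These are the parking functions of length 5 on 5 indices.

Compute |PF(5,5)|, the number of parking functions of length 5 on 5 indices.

1296

|PF(5,5)| = (5−5+1)·(5+1)^(5−1) = 1×1296 = 1296 [KW]
Example (3,3,2,1,3) → sorted (1,2,3,3,3): b_i ≤ i ∀i, a PF.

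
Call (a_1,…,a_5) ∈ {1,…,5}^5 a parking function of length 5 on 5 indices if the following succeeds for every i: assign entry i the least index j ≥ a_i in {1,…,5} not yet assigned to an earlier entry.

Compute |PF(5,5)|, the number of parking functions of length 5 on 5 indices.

#PF = (6−5)·6^(5−1) = 1 · 1296 = 1296
One tuple (1,4,3,3,2) → sorted (1,2,3,3,4): b_i ≤ i ∀i, a PF.

1296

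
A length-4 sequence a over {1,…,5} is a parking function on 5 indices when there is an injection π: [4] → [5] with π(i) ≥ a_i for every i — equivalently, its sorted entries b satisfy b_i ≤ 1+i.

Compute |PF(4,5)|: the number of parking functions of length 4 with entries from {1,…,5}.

432

|PF| = (5−4+1)·(5+1)^(4−1) = 2·216 = 432 (Konheim–Weiss)
Check (2,4,2,1) → sorted (1,2,2,4): b_i ≤ 1+i ∀i, a PF.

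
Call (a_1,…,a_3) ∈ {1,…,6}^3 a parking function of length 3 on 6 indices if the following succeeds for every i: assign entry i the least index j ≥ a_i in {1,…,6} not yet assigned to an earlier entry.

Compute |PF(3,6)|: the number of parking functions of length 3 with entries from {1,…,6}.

196

|PF| = (6+1−3)·(6+1)^{3−1} = 4 · 49 = 196 (Konheim–Weiss)
E.g. (2,4,6) → sorted (2,4,6): b_i ≤ 3+i ∀i, a PF.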